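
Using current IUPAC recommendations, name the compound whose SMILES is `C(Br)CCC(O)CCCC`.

The longest chain bearing the –OH group is 8 carbons long (octane).
An alcohol (–OH) is the principal characteristic group, giving the suffix -ol.
The numbering direction is chosen so that numbering from this end puts the hydroxyl group at C-4 rather than C-5.
With this numbering: the hydroxyl at C-4; a bromo group at C-1.
Putting it together: 1-bromooctan-4-ol.

1-bromooctan-4-ol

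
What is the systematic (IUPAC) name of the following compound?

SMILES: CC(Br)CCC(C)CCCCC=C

10-bromo-7-methylundec-1-ene

The longest carbon chain that includes the multiple bond has 11 carbons, so the parent hydride is undecane.
The chain contains a C=C double bond, so the unsaturation ending is -ene.
Number the chain so that numbering from this end puts the double bond at C-1 rather than C-10.
That gives the double bond between C-1 and C-2; a bromo group at C-10; a methyl group at C-7.
Prefixes are listed alphabetically: bromo, methyl.
Assembling the pieces gives 10-bromo-7-methylundec-1-ene.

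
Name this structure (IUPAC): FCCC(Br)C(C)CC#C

Counting along the main chain through the multiple bond gives 7 carbons: the parent is heptane.
A C≡C triple bond in the chain gives the infix -yne-.
Choose the numbering such that numbering from this end puts the triple bond at C-1 rather than C-6.
With this numbering: the triple bond between C-1 and C-2; a bromo group at C-5; a fluoro group at C-7; a methyl group at C-4.
Substituent prefixes are cited in alphabetical order (multiplying prefixes like di-/tri- are ignored for ordering).
Putting it together: 5-bromo-7-fluoro-4-methylhept-1-yne.

5-bromo-7-fluoro-4-methylhept-1-yne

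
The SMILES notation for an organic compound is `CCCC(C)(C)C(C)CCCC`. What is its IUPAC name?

The longest continuous carbon chain has 9 atoms, so the parent hydride is nonane.
Choose the numbering such that the substituent locant set {4,4,5} is lower than {5,6,6} at the first point of difference.
That gives methyl groups at C-4 (×2) and C-5.
The name is 4,4,5-trimethylnonane.

4,4,5-trimethylnonane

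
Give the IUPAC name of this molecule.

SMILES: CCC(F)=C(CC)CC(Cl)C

6-chloro-4-ethyl-3-fluorohept-3-ene

The longest chain bearing the multiple bond is 7 carbons long (heptane).
There is one C=C double bond, indicated by the ending -ene.
The numbering direction is chosen so that numbering from this end puts the double bond at C-3 rather than C-4.
With this numbering: the double bond between C-3 and C-4; a chloro group at C-6; an ethyl group at C-4; a fluoro group at C-3.
The substituents are ordered alphabetically, ignoring any di-/tri- multipliers.
Putting it together: 6-chloro-4-ethyl-3-fluorohept-3-ene.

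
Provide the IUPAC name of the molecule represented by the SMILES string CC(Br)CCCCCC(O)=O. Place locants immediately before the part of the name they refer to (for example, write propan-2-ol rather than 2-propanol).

Counting along the main chain through the –COOH group gives 8 carbons: the parent is octane.
The highest-priority functional group is a carboxylic acid (terminal –COOH), so the name ends in -oic acid.
Choose the numbering such that the carboxylic acid carbon is C-1 by definition.
With this numbering: a bromo group at C-7.
The name is 7-bromooctanoic acid.

7-bromooctanoic acid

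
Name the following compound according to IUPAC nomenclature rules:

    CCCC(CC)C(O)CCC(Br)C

2-bromo-6-ethylnonan-5-ol

The longest carbon chain that includes the –OH group has 9 carbons, so the parent hydride is nonane.
The highest-priority functional group is an alcohol (–OH), so the name ends in -ol.
The numbering direction is chosen so that the substituent locant set {2,6} is lower than {4,8} at the first point of difference.
This places the hydroxyl at C-5; a bromo group at C-2; an ethyl group at C-6.
Substituent prefixes are cited in alphabetical order (multiplying prefixes like di-/tri- are ignored for ordering).
Assembling the pieces gives 2-bromo-6-ethylnonan-5-ol.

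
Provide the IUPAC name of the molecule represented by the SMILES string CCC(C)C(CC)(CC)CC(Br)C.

The parent chain contains 7 carbons (heptane).
Number the chain so that the substituent locant set {2,4,4,5} is lower than {3,4,4,6} at the first point of difference.
With this numbering: a bromo group at C-2; two ethyl groups at C-4; a methyl group at C-5.
Prefixes are listed alphabetically: bromo, ethyl, methyl.
Putting it together: 2-bromo-4,4-diethyl-5-methylheptane.

2-bromo-4,4-diethyl-5-methylheptane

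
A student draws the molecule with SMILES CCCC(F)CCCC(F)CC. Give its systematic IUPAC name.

The longest continuous carbon chain has 10 atoms, so the parent hydride is decane.
Choose the numbering such that the substituent locant set {3,7} is lower than {4,8} at the first point of difference.
That gives fluoro groups at C-3 and C-7.
The name is 3,7-difluorodecane.

3,7-difluorodecane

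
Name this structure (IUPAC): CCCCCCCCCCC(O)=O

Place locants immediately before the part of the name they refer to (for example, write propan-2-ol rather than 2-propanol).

Counting along the main chain through the –COOH group gives 11 carbons: the parent is undecane.
A carboxylic acid (terminal –COOH) is the principal characteristic group, giving the suffix -oic acid.
The numbering direction is chosen so that the carboxylic acid carbon is C-1 by definition.
Assembling the pieces gives undecanoic acid.

undecanoic acid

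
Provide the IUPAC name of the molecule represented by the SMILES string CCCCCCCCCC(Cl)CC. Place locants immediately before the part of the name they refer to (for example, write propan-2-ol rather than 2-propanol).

3-chlorododecane

The longest carbon chain is 12 atoms: the parent is dodecane.
Number the chain so that the substituent locant set {3} is lower than {10} at the first point of difference.
That gives a chloro group at C-3.
Assembling the pieces gives 3-chlorododecane.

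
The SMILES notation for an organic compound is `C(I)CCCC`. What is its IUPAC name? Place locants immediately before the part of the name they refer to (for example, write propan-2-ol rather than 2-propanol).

The parent chain contains 5 carbons (pentane).
Number the chain so that the substituent locant set {1} is lower than {5} at the first point of difference.
This places an iodo group at C-1.
The name is 1-iodopentane.

1-iodopentane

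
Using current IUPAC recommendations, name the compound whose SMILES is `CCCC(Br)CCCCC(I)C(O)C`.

The longest carbon chain that includes the –OH group has 11 carbons, so the parent hydride is undecane.
The principal characteristic group is an alcohol (–OH), named with the suffix -ol.
The numbering direction is chosen so that numbering from this end puts the hydroxyl group at C-2 rather than C-10.
This places the hydroxyl at C-2; a bromo group at C-8; an iodo group at C-3.
The substituents are ordered alphabetically, ignoring any di-/tri- multipliers.
The name is 8-bromo-3-iodoundecan-2-ol.

8-bromo-3-iodoundecan-2-ol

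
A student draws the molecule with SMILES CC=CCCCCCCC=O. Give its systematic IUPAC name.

The longest carbon chain that includes the –CHO group and the multiple bond has 10 carbons, so the parent hydride is decane.
The principal characteristic group is an aldehyde (terminal –CHO), named with the suffix -al.
The chain contains a C=C double bond, so the unsaturation ending is -ene.
Number the chain so that the aldehyde carbon is C-1 by definition.
With this numbering: the double bond between C-8 and C-9.
Putting it together: dec-8-enal.

dec-8-enal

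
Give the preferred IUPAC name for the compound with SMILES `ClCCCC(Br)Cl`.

1-bromo-1,4-dichlorobutane

The longest carbon chain is 4 atoms: the parent is butane.
The numbering direction is chosen so that the substituent locant set {1,1,4} is lower than {1,4,4} at the first point of difference.
This places a bromo group at C-1; chloro groups at C-1 and C-4.
Prefixes are listed alphabetically: bromo, chloro.
Assembling the pieces gives 1-bromo-1,4-dichlorobutane.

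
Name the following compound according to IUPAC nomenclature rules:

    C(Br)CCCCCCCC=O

The longest carbon chain that includes the –CHO group has 9 carbons, so the parent hydride is nonane.
The highest-priority functional group is an aldehyde (terminal –CHO), so the name ends in -al.
The numbering direction is chosen so that the aldehyde carbon is C-1 by definition.
This places a bromo group at C-9.
Putting it together: 9-bromononanal.

9-bromononanal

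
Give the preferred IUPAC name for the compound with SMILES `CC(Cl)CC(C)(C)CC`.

The longest carbon chain is 6 atoms: the parent is hexane.
Number the chain so that the substituent locant set {2,4,4} is lower than {3,3,5} at the first point of difference.
With this numbering: a chloro group at C-2; two methyl groups at C-4.
Substituent prefixes are cited in alphabetical order (multiplying prefixes like di-/tri- are ignored for ordering).
Assembling the pieces gives 2-chloro-4,4-dimethylhexane.

2-chloro-4,4-dimethylhexane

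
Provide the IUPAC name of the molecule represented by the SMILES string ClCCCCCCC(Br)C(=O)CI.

The longest carbon chain that includes the carbonyl has 9 carbons, so the parent hydride is nonane.
The highest-priority functional group is a ketone (C=O on an internal carbon), so the name ends in -one.
Choose the numbering such that numbering from this end puts the carbonyl group at C-2 rather than C-8.
That gives the carbonyl at C-2; a bromo group at C-3; a chloro group at C-9; an iodo group at C-1.
The substituents are ordered alphabetically, ignoring any di-/tri- multipliers.
Assembling the pieces gives 3-bromo-9-chloro-1-iodononan-2-one.

3-bromo-9-chloro-1-iodononan-2-one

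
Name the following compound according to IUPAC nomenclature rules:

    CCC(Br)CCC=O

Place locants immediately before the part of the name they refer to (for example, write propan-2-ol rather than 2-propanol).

4-bromohexanal

The longest carbon chain that includes the –CHO group has 6 carbons, so the parent hydride is hexane.
The highest-priority functional group is an aldehyde (terminal –CHO), so the name ends in -al.
Number the chain so that the aldehyde carbon is C-1 by definition.
That gives a bromo group at C-4.
Assembling the pieces gives 4-bromohexanal.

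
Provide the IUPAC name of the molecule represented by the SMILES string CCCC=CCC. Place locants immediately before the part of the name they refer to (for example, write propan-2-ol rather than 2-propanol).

hept-3-ene

Counting along the main chain through the multiple bond gives 7 carbons: the parent is heptane.
A C=C double bond in the chain gives the infix -ene-.
The numbering direction is chosen so that numbering from this end puts the double bond at C-3 rather than C-4.
With this numbering: the double bond between C-3 and C-4.
The name is hept-3-ene.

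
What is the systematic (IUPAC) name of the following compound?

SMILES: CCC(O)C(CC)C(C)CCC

The longest chain bearing the –OH group is 8 carbons long (octane).
The highest-priority functional group is an alcohol (–OH), so the name ends in -ol.
Number the chain so that numbering from this end puts the hydroxyl group at C-3 rather than C-6.
That gives the hydroxyl at C-3; an ethyl group at C-4; a methyl group at C-5.
Substituent prefixes are cited in alphabetical order (multiplying prefixes like di-/tri- are ignored for ordering).
The name is 4-ethyl-5-methyloctan-3-ol.

4-ethyl-5-methyloctan-3-ol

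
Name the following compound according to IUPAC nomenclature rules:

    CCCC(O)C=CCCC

The longest carbon chain that includes the –OH group and the multiple bond has 9 carbons, so the parent hydride is nonane.
An alcohol (–OH) is the principal characteristic group, giving the suffix -ol.
The chain contains a C=C double bond, so the unsaturation ending is -ene.
Choose the numbering such that numbering from this end puts the hydroxyl group at C-4 rather than C-6.
With this numbering: the hydroxyl at C-4; the double bond between C-5 and C-6.
Putting it together: non-5-en-4-ol.

non-5-en-4-ol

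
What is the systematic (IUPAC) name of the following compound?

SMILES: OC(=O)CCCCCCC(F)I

8-fluoro-8-iodooctanoic acid

The longest chain bearing the –COOH group is 8 carbons long (octane).
A carboxylic acid (terminal –COOH) is the principal characteristic group, giving the suffix -oic acid.
The numbering direction is chosen so that the carboxylic acid carbon is C-1 by definition.
That gives a fluoro group at C-8; an iodo group at C-8.
Substituent prefixes are cited in alphabetical order (multiplying prefixes like di-/tri- are ignored for ordering).
Assembling the pieces gives 8-fluoro-8-iodooctanoic acid.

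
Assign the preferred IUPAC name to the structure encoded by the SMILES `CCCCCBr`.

1-bromopentane

The longest continuous carbon chain has 5 atoms, so the parent hydride is pentane.
Number the chain so that the substituent locant set {1} is lower than {5} at the first point of difference.
With this numbering: a bromo group at C-1.
Assembling the pieces gives 1-bromopentane.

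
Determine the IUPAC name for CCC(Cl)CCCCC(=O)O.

6-chlorooctanoic acid

Counting along the main chain through the –COOH group gives 8 carbons: the parent is octane.
The highest-priority functional group is a carboxylic acid (terminal –COOH), so the name ends in -oic acid.
The numbering direction is chosen so that the carboxylic acid carbon is C-1 by definition.
This places a chloro group at C-6.
Putting it together: 6-chlorooctanoic acid.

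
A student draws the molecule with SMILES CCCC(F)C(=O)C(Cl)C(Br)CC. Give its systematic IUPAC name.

3-bromo-4-chloro-6-fluorononan-5-one

Counting along the main chain through the carbonyl gives 9 carbons: the parent is nonane.
A ketone (C=O on an internal carbon) is the principal characteristic group, giving the suffix -one.
Choose the numbering such that the substituent locant set {3,4,6} is lower than {4,6,7} at the first point of difference.
With this numbering: the carbonyl at C-5; a bromo group at C-3; a chloro group at C-4; a fluoro group at C-6.
The substituents are ordered alphabetically, ignoring any di-/tri- multipliers.
Putting it together: 3-bromo-4-chloro-6-fluorononan-5-one.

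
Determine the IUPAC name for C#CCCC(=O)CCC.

oct-7-yn-4-one

Counting along the main chain through the carbonyl and the multiple bond gives 8 carbons: the parent is octane.
The principal characteristic group is a ketone (C=O on an internal carbon), named with the suffix -one.
The chain contains a C≡C triple bond, so the unsaturation ending is -yne.
Choose the numbering such that numbering from this end puts the carbonyl group at C-4 rather than C-5.
That gives the carbonyl at C-4; the triple bond between C-7 and C-8.
The name is oct-7-yn-4-one.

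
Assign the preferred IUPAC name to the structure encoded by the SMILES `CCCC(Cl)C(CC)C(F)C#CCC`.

7-chloro-6-ethyl-5-fluorodec-3-yne

Counting along the main chain through the multiple bond gives 10 carbons: the parent is decane.
The chain contains a C≡C triple bond, so the unsaturation ending is -yne.
Number the chain so that numbering from this end puts the triple bond at C-3 rather than C-7.
This places the triple bond between C-3 and C-4; a chloro group at C-7; an ethyl group at C-6; a fluoro group at C-5.
Prefixes are listed alphabetically: chloro, ethyl, fluoro.
Assembling the pieces gives 7-chloro-6-ethyl-5-fluorodec-3-yne.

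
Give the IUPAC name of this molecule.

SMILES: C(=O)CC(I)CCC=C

3-iodohept-6-enal

Counting along the main chain through the –CHO group and the multiple bond gives 7 carbons: the parent is heptane.
The principal characteristic group is an aldehyde (terminal –CHO), named with the suffix -al.
The chain contains a C=C double bond, so the unsaturation ending is -ene.
The numbering direction is chosen so that the aldehyde carbon is C-1 by definition.
With this numbering: the double bond between C-6 and C-7; an iodo group at C-3.
Putting it together: 3-iodohept-6-enal.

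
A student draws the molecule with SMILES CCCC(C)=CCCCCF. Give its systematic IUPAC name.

9-fluoro-4-methylnon-4-ene

Counting along the main chain through the multiple bond gives 9 carbons: the parent is nonane.
A C=C double bond in the chain gives the infix -ene-.
The numbering direction is chosen so that numbering from this end puts the double bond at C-4 rather than C-5.
This places the double bond between C-4 and C-5; a fluoro group at C-9; a methyl group at C-4.
The substituents are ordered alphabetically, ignoring any di-/tri- multipliers.
The name is 9-fluoro-4-methylnon-4-ene.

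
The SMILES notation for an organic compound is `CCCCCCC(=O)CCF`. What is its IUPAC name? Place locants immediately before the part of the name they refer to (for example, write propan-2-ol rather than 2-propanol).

1-fluorononan-3-one

Counting along the main chain through the carbonyl gives 9 carbons: the parent is nonane.
A ketone (C=O on an internal carbon) is the principal characteristic group, giving the suffix -one.
The numbering direction is chosen so that numbering from this end puts the carbonyl group at C-3 rather than C-7.
With this numbering: the carbonyl at C-3; a fluoro group at C-1.
The name is 1-fluorononan-3-one.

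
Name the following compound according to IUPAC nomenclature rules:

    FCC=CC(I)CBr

5-bromo-1-fluoro-4-iodopent-2-ene

The longest chain bearing the multiple bond is 5 carbons long (pentane).
A C=C double bond in the chain gives the infix -ene-.
Number the chain so that numbering from this end puts the double bond at C-2 rather than C-3.
That gives the double bond between C-2 and C-3; a bromo group at C-5; a fluoro group at C-1; an iodo group at C-4.
The substituents are ordered alphabetically, ignoring any di-/tri- multipliers.
Putting it together: 5-bromo-1-fluoro-4-iodopent-2-ene.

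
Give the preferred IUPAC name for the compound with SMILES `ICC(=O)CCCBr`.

5-bromo-1-iodopentan-2-one

The longest chain bearing the carbonyl is 5 carbons long (pentane).
The highest-priority functional group is a ketone (C=O on an internal carbon), so the name ends in -one.
Choose the numbering such that numbering from this end puts the carbonyl group at C-2 rather than C-4.
That gives the carbonyl at C-2; a bromo group at C-5; an iodo group at C-1.
Substituent prefixes are cited in alphabetical order (multiplying prefixes like di-/tri- are ignored for ordering).
Putting it together: 5-bromo-1-iodopentan-2-one.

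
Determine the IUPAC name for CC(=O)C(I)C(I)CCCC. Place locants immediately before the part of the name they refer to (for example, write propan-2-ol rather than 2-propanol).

The longest carbon chain that includes the carbonyl has 8 carbons, so the parent hydride is octane.
The principal characteristic group is a ketone (C=O on an internal carbon), named with the suffix -one.
Number the chain so that numbering from this end puts the carbonyl group at C-2 rather than C-7.
That gives the carbonyl at C-2; iodo groups at C-3 and C-4.
Assembling the pieces gives 3,4-diiodooctan-2-one.

3,4-diiodooctan-2-one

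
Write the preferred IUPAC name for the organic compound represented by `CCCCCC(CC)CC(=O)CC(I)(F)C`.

The longest chain bearing the carbonyl is 11 carbons long (undecane).
A ketone (C=O on an internal carbon) is the principal characteristic group, giving the suffix -one.
Number the chain so that numbering from this end puts the carbonyl group at C-4 rather than C-8.
That gives the carbonyl at C-4; an ethyl group at C-6; a fluoro group at C-2; an iodo group at C-2.
Prefixes are listed alphabetically: ethyl, fluoro, iodo.
The name is 6-ethyl-2-fluoro-2-iodoundecan-4-one.

6-ethyl-2-fluoro-2-iodoundecan-4-one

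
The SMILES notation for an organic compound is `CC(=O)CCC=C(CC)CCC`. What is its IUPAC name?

The longest chain bearing the carbonyl and the multiple bond is 9 carbons long (nonane).
The principal characteristic group is a ketone (C=O on an internal carbon), named with the suffix -one.
The chain contains a C=C double bond, so the unsaturation ending is -ene.
Number the chain so that numbering from this end puts the carbonyl group at C-2 rather than C-8.
This places the carbonyl at C-2; the double bond between C-5 and C-6; an ethyl group at C-6.
Assembling the pieces gives 6-ethylnon-5-en-2-one.

6-ethylnon-5-en-2-one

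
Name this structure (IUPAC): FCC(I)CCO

4-fluoro-3-iodobutan-1-ol

The longest carbon chain that includes the –OH group has 4 carbons, so the parent hydride is butane.
The highest-priority functional group is an alcohol (–OH), so the name ends in -ol.
The numbering direction is chosen so that numbering from this end puts the hydroxyl group at C-1 rather than C-4.
This places the hydroxyl at C-1; a fluoro group at C-4; an iodo group at C-3.
Prefixes are listed alphabetically: fluoro, iodo.
Putting it together: 4-fluoro-3-iodobutan-1-ol.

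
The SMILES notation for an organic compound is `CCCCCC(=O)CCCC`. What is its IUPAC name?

decan-5-one

The longest chain bearing the carbonyl is 10 carbons long (decane).
The highest-priority functional group is a ketone (C=O on an internal carbon), so the name ends in -one.
The numbering direction is chosen so that numbering from this end puts the carbonyl group at C-5 rather than C-6.
This places the carbonyl at C-5.
Assembling the pieces gives decan-5-one.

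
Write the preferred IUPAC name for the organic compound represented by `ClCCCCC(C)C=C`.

Counting along the main chain through the multiple bond gives 7 carbons: the parent is heptane.
A C=C double bond in the chain gives the infix -ene-.
Choose the numbering such that numbering from this end puts the double bond at C-1 rather than C-6.
That gives the double bond between C-1 and C-2; a chloro group at C-7; a methyl group at C-3.
The substituents are ordered alphabetically, ignoring any di-/tri- multipliers.
Putting it together: 7-chloro-3-methylhept-1-ene.

7-chloro-3-methylhept-1-ene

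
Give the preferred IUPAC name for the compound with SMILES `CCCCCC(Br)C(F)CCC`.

5-bromo-4-fluorodecane

The longest carbon chain is 10 atoms: the parent is decane.
The numbering direction is chosen so that the substituent locant set {4,5} is lower than {6,7} at the first point of difference.
This places a bromo group at C-5; a fluoro group at C-4.
Substituent prefixes are cited in alphabetical order (multiplying prefixes like di-/tri- are ignored for ordering).
The name is 5-bromo-4-fluorodecane.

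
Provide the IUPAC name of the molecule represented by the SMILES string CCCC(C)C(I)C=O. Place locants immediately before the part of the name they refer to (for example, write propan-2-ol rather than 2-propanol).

2-iodo-3-methylhexanal

The longest carbon chain that includes the –CHO group has 6 carbons, so the parent hydride is hexane.
The principal characteristic group is an aldehyde (terminal –CHO), named with the suffix -al.
Choose the numbering such that the aldehyde carbon is C-1 by definition.
With this numbering: an iodo group at C-2; a methyl group at C-3.
Substituent prefixes are cited in alphabetical order (multiplying prefixes like di-/tri- are ignored for ordering).
The name is 2-iodo-3-methylhexanal.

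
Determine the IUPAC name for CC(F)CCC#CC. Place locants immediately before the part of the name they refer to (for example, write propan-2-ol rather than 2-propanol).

The longest chain bearing the multiple bond is 7 carbons long (heptane).
The chain contains a C≡C triple bond, so the unsaturation ending is -yne.
The numbering direction is chosen so that numbering from this end puts the triple bond at C-2 rather than C-5.
That gives the triple bond between C-2 and C-3; a fluoro group at C-6.
The name is 6-fluorohept-2-yne.

6-fluorohept-2-yne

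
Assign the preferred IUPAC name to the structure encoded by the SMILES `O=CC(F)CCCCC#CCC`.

2-fluorodec-7-ynal

The longest carbon chain that includes the –CHO group and the multiple bond has 10 carbons, so the parent hydride is decane.
The highest-priority functional group is an aldehyde (terminal –CHO), so the name ends in -al.
A C≡C triple bond in the chain gives the infix -yne-.
Choose the numbering such that the aldehyde carbon is C-1 by definition.
With this numbering: the triple bond between C-7 and C-8; a fluoro group at C-2.
Putting it together: 2-fluorodec-7-ynal.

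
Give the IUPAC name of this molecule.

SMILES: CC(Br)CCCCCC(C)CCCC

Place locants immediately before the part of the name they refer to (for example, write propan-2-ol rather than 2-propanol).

2-bromo-8-methyldodecane

The parent chain contains 12 carbons (dodecane).
The numbering direction is chosen so that the substituent locant set {2,8} is lower than {5,11} at the first point of difference.
That gives a bromo group at C-2; a methyl group at C-8.
Substituent prefixes are cited in alphabetical order (multiplying prefixes like di-/tri- are ignored for ordering).
Putting it together: 2-bromo-8-methyldodecane.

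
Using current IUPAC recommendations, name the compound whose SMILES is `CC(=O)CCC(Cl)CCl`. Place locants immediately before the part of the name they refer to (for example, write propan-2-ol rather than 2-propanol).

Counting along the main chain through the carbonyl gives 6 carbons: the parent is hexane.
The highest-priority functional group is a ketone (C=O on an internal carbon), so the name ends in -one.
Choose the numbering such that numbering from this end puts the carbonyl group at C-2 rather than C-5.
With this numbering: the carbonyl at C-2; chloro groups at C-5 and C-6.
Putting it together: 5,6-dichlorohexan-2-one.

5,6-dichlorohexan-2-one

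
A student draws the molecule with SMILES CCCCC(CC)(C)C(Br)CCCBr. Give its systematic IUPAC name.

1,4-dibromo-5-ethyl-5-methylnonane

The longest carbon chain is 9 atoms: the parent is nonane.
Choose the numbering such that the substituent locant set {1,4,5,5} is lower than {5,5,6,9} at the first point of difference.
With this numbering: bromo groups at C-1 and C-4; an ethyl group at C-5; a methyl group at C-5.
Prefixes are listed alphabetically: bromo, ethyl, methyl.
The name is 1,4-dibromo-5-ethyl-5-methylnonane.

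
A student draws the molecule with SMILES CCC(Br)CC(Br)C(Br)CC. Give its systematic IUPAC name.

The parent chain contains 8 carbons (octane).
The numbering direction is chosen so that the substituent locant set {3,4,6} is lower than {3,5,6} at the first point of difference.
With this numbering: bromo groups at C-3 and C-4 and C-6.
Putting it together: 3,4,6-tribromooctane.

3,4,6-tribromooctane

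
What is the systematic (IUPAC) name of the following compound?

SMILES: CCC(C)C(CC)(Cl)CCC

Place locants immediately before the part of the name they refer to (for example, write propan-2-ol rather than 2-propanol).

4-chloro-4-ethyl-3-methylheptane

The longest carbon chain is 7 atoms: the parent is heptane.
The numbering direction is chosen so that the substituent locant set {3,4,4} is lower than {4,4,5} at the first point of difference.
This places a chloro group at C-4; an ethyl group at C-4; a methyl group at C-3.
The substituents are ordered alphabetically, ignoring any di-/tri- multipliers.
The name is 4-chloro-4-ethyl-3-methylheptane.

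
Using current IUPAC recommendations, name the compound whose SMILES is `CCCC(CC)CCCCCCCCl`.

The longest carbon chain is 11 atoms: the parent is undecane.
Number the chain so that the substituent locant set {1,8} is lower than {4,11} at the first point of difference.
That gives a chloro group at C-1; an ethyl group at C-8.
Prefixes are listed alphabetically: chloro, ethyl.
Assembling the pieces gives 1-chloro-8-ethylundecane.

1-chloro-8-ethylundecane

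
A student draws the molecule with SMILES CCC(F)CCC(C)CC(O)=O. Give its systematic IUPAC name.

6-fluoro-3-methyloctanoic acid

The longest carbon chain that includes the –COOH group has 8 carbons, so the parent hydride is octane.
The principal characteristic group is a carboxylic acid (terminal –COOH), named with the suffix -oic acid.
Number the chain so that the carboxylic acid carbon is C-1 by definition.
With this numbering: a fluoro group at C-6; a methyl group at C-3.
Substituent prefixes are cited in alphabetical order (multiplying prefixes like di-/tri- are ignored for ordering).
Assembling the pieces gives 6-fluoro-3-methyloctanoic acid.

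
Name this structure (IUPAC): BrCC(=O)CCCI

1-bromo-5-iodopentan-2-one

Counting along the main chain through the carbonyl gives 5 carbons: the parent is pentane.
The principal characteristic group is a ketone (C=O on an internal carbon), named with the suffix -one.
Number the chain so that numbering from this end puts the carbonyl group at C-2 rather than C-4.
That gives the carbonyl at C-2; a bromo group at C-1; an iodo group at C-5.
Substituent prefixes are cited in alphabetical order (multiplying prefixes like di-/tri- are ignored for ordering).
The name is 1-bromo-5-iodopentan-2-one.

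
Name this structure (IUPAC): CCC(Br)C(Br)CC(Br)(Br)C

2,2,4,5-tetrabromoheptane

The longest continuous carbon chain has 7 atoms, so the parent hydride is heptane.
The numbering direction is chosen so that the substituent locant set {2,2,4,5} is lower than {3,4,6,6} at the first point of difference.
With this numbering: bromo groups at C-2 (×2) and C-4 and C-5.
Assembling the pieces gives 2,2,4,5-tetrabromoheptane.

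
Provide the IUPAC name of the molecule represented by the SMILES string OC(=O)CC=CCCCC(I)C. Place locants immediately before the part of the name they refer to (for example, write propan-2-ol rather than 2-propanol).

The longest chain bearing the –COOH group and the multiple bond is 9 carbons long (nonane).
A carboxylic acid (terminal –COOH) is the principal characteristic group, giving the suffix -oic acid.
There is one C=C double bond, indicated by the ending -ene.
The numbering direction is chosen so that the carboxylic acid carbon is C-1 by definition.
That gives the double bond between C-3 and C-4; an iodo group at C-8.
Putting it together: 8-iodonon-3-enoic acid.

8-iodonon-3-enoic acid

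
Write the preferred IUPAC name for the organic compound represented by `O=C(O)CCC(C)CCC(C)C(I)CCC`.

The longest chain bearing the –COOH group is 11 carbons long (undecane).
A carboxylic acid (terminal –COOH) is the principal characteristic group, giving the suffix -oic acid.
Number the chain so that the carboxylic acid carbon is C-1 by definition.
That gives an iodo group at C-8; methyl groups at C-4 and C-7.
The substituents are ordered alphabetically, ignoring any di-/tri- multipliers.
The name is 8-iodo-4,7-dimethylundecanoic acid.

8-iodo-4,7-dimethylundecanoic acid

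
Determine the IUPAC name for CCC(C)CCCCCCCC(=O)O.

The longest carbon chain that includes the –COOH group has 11 carbons, so the parent hydride is undecane.
A carboxylic acid (terminal –COOH) is the principal characteristic group, giving the suffix -oic acid.
Number the chain so that the carboxylic acid carbon is C-1 by definition.
This places a methyl group at C-9.
The name is 9-methylundecanoic acid.

9-methylundecanoic acid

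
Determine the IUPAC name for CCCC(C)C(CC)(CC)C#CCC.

The longest carbon chain that includes the multiple bond has 9 carbons, so the parent hydride is nonane.
There is one C≡C triple bond, indicated by the ending -yne.
Number the chain so that numbering from this end puts the triple bond at C-3 rather than C-6.
That gives the triple bond between C-3 and C-4; two ethyl groups at C-5; a methyl group at C-6.
The substituents are ordered alphabetically, ignoring any di-/tri- multipliers.
Assembling the pieces gives 5,5-diethyl-6-methylnon-3-yne.

5,5-diethyl-6-methylnon-3-yne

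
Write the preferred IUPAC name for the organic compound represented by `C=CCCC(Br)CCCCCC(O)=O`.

7-bromoundec-10-enoic acid

Counting along the main chain through the –COOH group and the multiple bond gives 11 carbons: the parent is undecane.
A carboxylic acid (terminal –COOH) is the principal characteristic group, giving the suffix -oic acid.
There is one C=C double bond, indicated by the ending -ene.
Number the chain so that the carboxylic acid carbon is C-1 by definition.
This places the double bond between C-10 and C-11; a bromo group at C-7.
The name is 7-bromoundec-10-enoic acid.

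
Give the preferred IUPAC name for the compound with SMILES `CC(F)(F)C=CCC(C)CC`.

The longest carbon chain that includes the multiple bond has 8 carbons, so the parent hydride is octane.
The chain contains a C=C double bond, so the unsaturation ending is -ene.
Choose the numbering such that numbering from this end puts the double bond at C-3 rather than C-5.
This places the double bond between C-3 and C-4; two fluoro groups at C-2; a methyl group at C-6.
Prefixes are listed alphabetically: fluoro, methyl.
Assembling the pieces gives 2,2-difluoro-6-methyloct-3-ene.

2,2-difluoro-6-methyloct-3-ene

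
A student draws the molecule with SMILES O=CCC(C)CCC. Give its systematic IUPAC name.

3-methylhexanal

Counting along the main chain through the –CHO group gives 6 carbons: the parent is hexane.
The principal characteristic group is an aldehyde (terminal –CHO), named with the suffix -al.
The numbering direction is chosen so that the aldehyde carbon is C-1 by definition.
With this numbering: a methyl group at C-3.
Assembling the pieces gives 3-methylhexanal.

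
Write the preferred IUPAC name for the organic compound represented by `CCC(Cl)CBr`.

1-bromo-2-chlorobutane

The longest carbon chain is 4 atoms: the parent is butane.
The numbering direction is chosen so that the substituent locant set {1,2} is lower than {3,4} at the first point of difference.
That gives a bromo group at C-1; a chloro group at C-2.
The substituents are ordered alphabetically, ignoring any di-/tri- multipliers.
Putting it together: 1-bromo-2-chlorobutane.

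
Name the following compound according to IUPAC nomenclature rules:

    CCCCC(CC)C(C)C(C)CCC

The parent chain contains 10 carbons (decane).
Number the chain so that the substituent locant set {4,5,6} is lower than {5,6,7} at the first point of difference.
With this numbering: an ethyl group at C-6; methyl groups at C-4 and C-5.
The substituents are ordered alphabetically, ignoring any di-/tri- multipliers.
Assembling the pieces gives 6-ethyl-4,5-dimethyldecane.

6-ethyl-4,5-dimethyldecane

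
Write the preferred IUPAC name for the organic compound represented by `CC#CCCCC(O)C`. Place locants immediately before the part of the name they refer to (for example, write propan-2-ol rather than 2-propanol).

The longest carbon chain that includes the –OH group and the multiple bond has 8 carbons, so the parent hydride is octane.
An alcohol (–OH) is the principal characteristic group, giving the suffix -ol.
There is one C≡C triple bond, indicated by the ending -yne.
Choose the numbering such that numbering from this end puts the hydroxyl group at C-2 rather than C-7.
With this numbering: the hydroxyl at C-2; the triple bond between C-6 and C-7.
The name is oct-6-yn-2-ol.

oct-6-yn-2-ol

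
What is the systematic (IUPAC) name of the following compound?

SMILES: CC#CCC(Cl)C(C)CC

Counting along the main chain through the multiple bond gives 8 carbons: the parent is octane.
A C≡C triple bond in the chain gives the infix -yne-.
Number the chain so that numbering from this end puts the triple bond at C-2 rather than C-6.
With this numbering: the triple bond between C-2 and C-3; a chloro group at C-5; a methyl group at C-6.
The substituents are ordered alphabetically, ignoring any di-/tri- multipliers.
Assembling the pieces gives 5-chloro-6-methyloct-2-yne.

5-chloro-6-methyloct-2-yne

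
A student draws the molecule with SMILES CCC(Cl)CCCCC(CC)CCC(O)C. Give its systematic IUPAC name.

The longest carbon chain that includes the –OH group has 12 carbons, so the parent hydride is dodecane.
The highest-priority functional group is an alcohol (–OH), so the name ends in -ol.
Number the chain so that numbering from this end puts the hydroxyl group at C-2 rather than C-11.
This places the hydroxyl at C-2; a chloro group at C-10; an ethyl group at C-5.
The substituents are ordered alphabetically, ignoring any di-/tri- multipliers.
The name is 10-chloro-5-ethyldodecan-2-ol.

10-chloro-5-ethyldodecan-2-ol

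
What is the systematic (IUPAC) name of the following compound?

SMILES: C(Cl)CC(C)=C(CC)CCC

1-chloro-4-ethyl-3-methylhept-3-ene

The longest carbon chain that includes the multiple bond has 7 carbons, so the parent hydride is heptane.
A C=C double bond in the chain gives the infix -ene-.
Choose the numbering such that numbering from this end puts the double bond at C-3 rather than C-4.
With this numbering: the double bond between C-3 and C-4; a chloro group at C-1; an ethyl group at C-4; a methyl group at C-3.
The substituents are ordered alphabetically, ignoring any di-/tri- multipliers.
Assembling the pieces gives 1-chloro-4-ethyl-3-methylhept-3-ene.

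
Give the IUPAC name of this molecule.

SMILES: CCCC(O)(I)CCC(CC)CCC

The longest carbon chain that includes the –OH group has 10 carbons, so the parent hydride is decane.
The highest-priority functional group is an alcohol (–OH), so the name ends in -ol.
Choose the numbering such that numbering from this end puts the hydroxyl group at C-4 rather than C-7.
That gives the hydroxyl at C-4; an ethyl group at C-7; an iodo group at C-4.
The substituents are ordered alphabetically, ignoring any di-/tri- multipliers.
The name is 7-ethyl-4-iododecan-4-ol.

7-ethyl-4-iododecan-4-ol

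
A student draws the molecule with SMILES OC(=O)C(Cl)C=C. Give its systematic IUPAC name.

2-chlorobut-3-enoic acid

The longest carbon chain that includes the –COOH group and the multiple bond has 4 carbons, so the parent hydride is butane.
A carboxylic acid (terminal –COOH) is the principal characteristic group, giving the suffix -oic acid.
The chain contains a C=C double bond, so the unsaturation ending is -ene.
Number the chain so that the carboxylic acid carbon is C-1 by definition.
That gives the double bond between C-3 and C-4; a chloro group at C-2.
Putting it together: 2-chlorobut-3-enoic acid.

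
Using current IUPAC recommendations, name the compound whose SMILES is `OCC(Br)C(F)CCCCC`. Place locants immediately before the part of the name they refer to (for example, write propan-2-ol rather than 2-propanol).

Counting along the main chain through the –OH group gives 8 carbons: the parent is octane.
An alcohol (–OH) is the principal characteristic group, giving the suffix -ol.
Choose the numbering such that numbering from this end puts the hydroxyl group at C-1 rather than C-8.
This places the hydroxyl at C-1; a bromo group at C-2; a fluoro group at C-3.
The substituents are ordered alphabetically, ignoring any di-/tri- multipliers.
The name is 2-bromo-3-fluorooctan-1-ol.

2-bromo-3-fluorooctan-1-ol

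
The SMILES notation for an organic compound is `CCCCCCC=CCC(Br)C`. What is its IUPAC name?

The longest chain bearing the multiple bond is 11 carbons long (undecane).
There is one C=C double bond, indicated by the ending -ene.
Number the chain so that numbering from this end puts the double bond at C-4 rather than C-7.
That gives the double bond between C-4 and C-5; a bromo group at C-2.
Assembling the pieces gives 2-bromoundec-4-ene.

2-bromoundec-4-ene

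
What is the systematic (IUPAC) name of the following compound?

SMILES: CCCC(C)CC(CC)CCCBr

The longest carbon chain is 9 atoms: the parent is nonane.
Number the chain so that the substituent locant set {1,4,6} is lower than {4,6,9} at the first point of difference.
This places a bromo group at C-1; an ethyl group at C-4; a methyl group at C-6.
Prefixes are listed alphabetically: bromo, ethyl, methyl.
Assembling the pieces gives 1-bromo-4-ethyl-6-methylnonane.

1-bromo-4-ethyl-6-methylnonane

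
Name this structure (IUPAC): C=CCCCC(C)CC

Counting along the main chain through the multiple bond gives 8 carbons: the parent is octane.
A C=C double bond in the chain gives the infix -ene-.
The numbering direction is chosen so that numbering from this end puts the double bond at C-1 rather than C-7.
This places the double bond between C-1 and C-2; a methyl group at C-6.
Putting it together: 6-methyloct-1-ene.

6-methyloct-1-ene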